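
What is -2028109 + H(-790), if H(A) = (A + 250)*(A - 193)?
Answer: -1497289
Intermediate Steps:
H(A) = (-193 + A)*(250 + A) (H(A) = (250 + A)*(-193 + A) = (-193 + A)*(250 + A))
-2028109 + H(-790) = -2028109 + (-48250 + (-790)² + 57*(-790)) = -2028109 + (-48250 + 624100 - 45030) = -2028109 + 530820 = -1497289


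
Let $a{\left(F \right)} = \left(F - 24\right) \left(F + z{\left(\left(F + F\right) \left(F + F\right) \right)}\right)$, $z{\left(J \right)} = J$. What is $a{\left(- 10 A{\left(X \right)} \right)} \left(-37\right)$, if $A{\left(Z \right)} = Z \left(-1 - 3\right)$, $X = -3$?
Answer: $306253440$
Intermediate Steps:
$A{\left(Z \right)} = - 4 Z$ ($A{\left(Z \right)} = Z \left(-4\right) = - 4 Z$)
$a{\left(F \right)} = \left(-24 + F\right) \left(F + 4 F^{2}\right)$ ($a{\left(F \right)} = \left(F - 24\right) \left(F + \left(F + F\right) \left(F + F\right)\right) = \left(-24 + F\right) \left(F + 2 F 2 F\right) = \left(-24 + F\right) \left(F + 4 F^{2}\right)$)
$a{\left(- 10 A{\left(X \right)} \right)} \left(-37\right) = - 10 \left(\left(-4\right) \left(-3\right)\right) \left(-24 - 95 \left(- 10 \left(\left(-4\right) \left(-3\right)\right)\right) + 4 \left(- 10 \left(\left(-4\right) \left(-3\right)\right)\right)^{2}\right) \left(-37\right) = \left(-10\right) 12 \left(-24 - 95 \left(\left(-10\right) 12\right) + 4 \left(\left(-10\right) 12\right)^{2}\right) \left(-37\right) = - 120 \left(-24 - -11400 + 4 \left(-120\right)^{2}\right) \left(-37\right) = - 120 \left(-24 + 11400 + 4 \cdot 14400\right) \left(-37\right) = - 120 \left(-24 + 11400 + 57600\right) \left(-37\right) = \left(-120\right) 68976 \left(-37\right) = \left(-8277120\right) \left(-37\right) = 306253440$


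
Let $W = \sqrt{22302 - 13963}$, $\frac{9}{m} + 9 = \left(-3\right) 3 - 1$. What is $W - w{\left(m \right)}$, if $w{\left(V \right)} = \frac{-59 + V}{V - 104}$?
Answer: $- \frac{226}{397} + \sqrt{8339} \approx 90.749$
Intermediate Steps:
$m = - \frac{9}{19}$ ($m = \frac{9}{-9 - 10} = \frac{9}{-19} = 9 \left(- \frac{1}{19}\right) = - \frac{9}{19} \approx -0.47368$)
$W = \sqrt{8339} \approx 91.318$
$w{\left(V \right)} = \frac{-59 + V}{-104 + V}$
$W - w{\left(m \right)} = \sqrt{8339} - \frac{-59 - \frac{9}{19}}{-104 - \frac{9}{19}} = \sqrt{8339} - \frac{1}{- \frac{1985}{19}} \left(- \frac{1130}{19}\right) = \sqrt{8339} - \left(- \frac{19}{1985}\right) \left(- \frac{1130}{19}\right) = \sqrt{8339} - \frac{226}{397} = - \frac{226}{397} + \sqrt{8339}$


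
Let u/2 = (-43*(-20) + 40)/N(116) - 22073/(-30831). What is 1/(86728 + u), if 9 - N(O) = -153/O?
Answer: 4100523/356351309362 ≈ 1.1507e-5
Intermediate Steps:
N(O) = 9 + 153/O (N(O) = 9 - (-153)/O = 9 + 153/O)
u = 721150618/4100523 (u = 2*((-43*(-20) + 40)/(9 + 153/116) - 22073/(-30831)) = 2*((860 + 40)/(9 + 153*(1/116)) - 22073*(-1/30831)) = 2*(900/(9 + 153/116) + 22073/30831) = 2*(900/(1197/116) + 22073/30831) = 2*(900*(116/1197) + 22073/30831) = 2*(11600/133 + 22073/30831) = 2*(360575309/4100523) = 721150618/4100523 ≈ 175.87)
1/(86728 + u) = 1/(86728 + 721150618/4100523) = 1/(356351309362/4100523) = 4100523/356351309362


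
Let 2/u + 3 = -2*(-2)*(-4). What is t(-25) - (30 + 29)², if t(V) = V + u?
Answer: -66616/19 ≈ -3506.1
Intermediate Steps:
u = -2/19 (u = 2/(-3 - 2*(-2)*(-4)) = 2/(-3 + 4*(-4)) = 2/(-3 - 16) = 2/(-19) = 2*(-1/19) = -2/19 ≈ -0.10526)
t(V) = -2/19 + V (t(V) = V - 2/19 = -2/19 + V)
t(-25) - (30 + 29)² = (-2/19 - 25) - (30 + 29)² = -477/19 - 1*59² = -477/19 - 1*3481 = -477/19 - 3481 = -66616/19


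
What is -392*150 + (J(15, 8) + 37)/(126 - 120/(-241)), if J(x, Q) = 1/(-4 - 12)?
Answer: -9560362123/162592 ≈ -58800.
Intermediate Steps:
J(x, Q) = -1/16 (J(x, Q) = 1/(-16) = -1/16)
-392*150 + (J(15, 8) + 37)/(126 - 120/(-241)) = -392*150 + (-1/16 + 37)/(126 - 120/(-241)) = -58800 + 591/(16*(126 - 120*(-1/241))) = -58800 + 591/(16*(126 + 120/241)) = -58800 + 591/(16*(30486/241)) = -58800 + (591/16)*(241/30486) = -58800 + 47477/162592 = -9560362123/162592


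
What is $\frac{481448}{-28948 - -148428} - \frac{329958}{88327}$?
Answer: $\frac{387684457}{1319163745} \approx 0.29389$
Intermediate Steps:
$\frac{481448}{-28948 - -148428} - \frac{329958}{88327} = \frac{481448}{-28948 + 148428} - \frac{329958}{88327} = \frac{481448}{119480} - \frac{329958}{88327} = 481448 \cdot \frac{1}{119480} - \frac{329958}{88327} = \frac{60181}{14935} - \frac{329958}{88327} = \frac{387684457}{1319163745}$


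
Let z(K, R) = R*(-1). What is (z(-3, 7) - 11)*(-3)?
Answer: 54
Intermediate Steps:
z(K, R) = -R
(z(-3, 7) - 11)*(-3) = (-1*7 - 11)*(-3) = (-7 - 11)*(-3) = -18*(-3) = 54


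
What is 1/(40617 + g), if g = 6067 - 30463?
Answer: 1/16221 ≈ 6.1648e-5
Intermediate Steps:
g = -24396
1/(40617 + g) = 1/(40617 - 24396) = 1/16221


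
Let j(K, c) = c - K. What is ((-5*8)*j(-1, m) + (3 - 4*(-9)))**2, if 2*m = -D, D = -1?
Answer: 441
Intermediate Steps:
m = 1/2 (m = (-1*(-1))/2 = (1/2)*1 = 1/2 ≈ 0.50000)
((-5*8)*j(-1, m) + (3 - 4*(-9)))**2 = ((-5*8)*(1/2 - 1*(-1)) + (3 - 4*(-9)))**2 = (-40*(1/2 + 1) + (3 + 36))**2 = (-40*3/2 + 39)**2 = (-60 + 39)**2 = (-21)**2 = 441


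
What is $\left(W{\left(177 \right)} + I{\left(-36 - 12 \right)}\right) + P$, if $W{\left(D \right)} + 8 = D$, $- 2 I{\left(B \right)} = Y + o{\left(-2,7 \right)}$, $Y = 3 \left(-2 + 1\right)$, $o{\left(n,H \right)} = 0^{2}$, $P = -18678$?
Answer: $- \frac{37015}{2} \approx -18508.0$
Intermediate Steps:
$o{\left(n,H \right)} = 0$
$Y = -3$ ($Y = 3 \left(-1\right) = -3$)
$I{\left(B \right)} = \frac{3}{2}$ ($I{\left(B \right)} = - \frac{-3 + 0}{2} = \left(- \frac{1}{2}\right) \left(-3\right) = \frac{3}{2}$)
$W{\left(D \right)} = -8 + D$
$\left(W{\left(177 \right)} + I{\left(-36 - 12 \right)}\right) + P = \left(\left(-8 + 177\right) + \frac{3}{2}\right) - 18678 = \left(169 + \frac{3}{2}\right) - 18678 = \frac{341}{2} - 18678 = - \frac{37015}{2}$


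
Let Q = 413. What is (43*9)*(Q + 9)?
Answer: 163314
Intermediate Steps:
(43*9)*(Q + 9) = (43*9)*(413 + 9) = 387*422 = 163314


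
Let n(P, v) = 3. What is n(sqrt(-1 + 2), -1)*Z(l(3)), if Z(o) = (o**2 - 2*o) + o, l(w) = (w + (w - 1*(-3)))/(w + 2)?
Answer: 108/25 ≈ 4.3200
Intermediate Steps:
l(w) = (3 + 2*w)/(2 + w) (l(w) = (w + (w + 3))/(2 + w) = (w + (3 + w))/(2 + w) = (3 + 2*w)/(2 + w))
Z(o) = o**2 - o
n(sqrt(-1 + 2), -1)*Z(l(3)) = 3*(((3 + 2*3)/(2 + 3))*(-1 + (3 + 2*3)/(2 + 3))) = 3*(((3 + 6)/5)*(-1 + (3 + 6)/5)) = 3*(((1/5)*9)*(-1 + (1/5)*9)) = 3*(9*(-1 + 9/5)/5) = 3*((9/5)*(4/5)) = 3*(36/25) = 108/25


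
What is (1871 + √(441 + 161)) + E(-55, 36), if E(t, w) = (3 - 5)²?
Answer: 1875 + √602 ≈ 1899.5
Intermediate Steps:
E(t, w) = 4 (E(t, w) = (-2)² = 4)
(1871 + √(441 + 161)) + E(-55, 36) = (1871 + √(441 + 161)) + 4 = (1871 + √602) + 4 = 1875 + √602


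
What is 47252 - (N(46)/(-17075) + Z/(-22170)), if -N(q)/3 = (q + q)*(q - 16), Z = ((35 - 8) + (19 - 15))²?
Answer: 715488295379/15142110 ≈ 47252.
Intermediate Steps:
Z = 961 (Z = (27 + 4)² = 31² = 961)
N(q) = -6*q*(-16 + q) (N(q) = -3*(q + q)*(q - 16) = -3*2*q*(-16 + q) = -6*q*(-16 + q))
47252 - (N(46)/(-17075) + Z/(-22170)) = 47252 - ((6*46*(16 - 1*46))/(-17075) + 961/(-22170)) = 47252 - ((6*46*(16 - 46))*(-1/17075) + 961*(-1/22170)) = 47252 - ((6*46*(-30))*(-1/17075) - 961/22170) = 47252 - (-8280*(-1/17075) - 961/22170) = 47252 - (1656/3415 - 961/22170) = 47252 - 1*6686341/15142110 = 47252 - 6686341/15142110 = 715488295379/15142110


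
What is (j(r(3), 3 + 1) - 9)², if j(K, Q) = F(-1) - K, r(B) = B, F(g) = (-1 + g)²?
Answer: 64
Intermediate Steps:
j(K, Q) = 4 - K (j(K, Q) = (-1 - 1)² - K = (-2)² - K = 4 - K)
(j(r(3), 3 + 1) - 9)² = ((4 - 1*3) - 9)² = ((4 - 3) - 9)² = (1 - 9)² = (-8)² = 64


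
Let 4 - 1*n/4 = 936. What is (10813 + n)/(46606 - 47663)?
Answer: -7085/1057 ≈ -6.7029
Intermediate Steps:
n = -3728 (n = 16 - 4*936 = 16 - 3744 = -3728)
(10813 + n)/(46606 - 47663) = (10813 - 3728)/(46606 - 47663) = 7085/(-1057) = 7085*(-1/1057) = -7085/1057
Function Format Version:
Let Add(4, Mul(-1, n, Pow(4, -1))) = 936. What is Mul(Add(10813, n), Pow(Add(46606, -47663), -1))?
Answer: Rational(-7085, 1057) ≈ -6.7029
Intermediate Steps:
n = -3728 (n = Add(16, Mul(-4, 936)) = Add(16, -3744) = -3728)
Mul(Add(10813, n), Pow(Add(46606, -47663), -1)) = Mul(Add(10813, -3728), Pow(Add(46606, -47663), -1)) = Mul(7085, Pow(-1057, -1)) = Mul(7085, Rational(-1, 1057)) = Rational(-7085, 1057)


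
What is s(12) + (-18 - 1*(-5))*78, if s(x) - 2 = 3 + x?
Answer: -997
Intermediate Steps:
s(x) = 5 + x (s(x) = 2 + (3 + x) = 5 + x)
s(12) + (-18 - 1*(-5))*78 = (5 + 12) + (-18 - 1*(-5))*78 = 17 + (-18 + 5)*78 = 17 - 13*78 = 17 - 1014 = -997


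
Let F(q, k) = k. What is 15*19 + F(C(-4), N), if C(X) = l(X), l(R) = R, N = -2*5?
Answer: 275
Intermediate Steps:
N = -10
C(X) = X
15*19 + F(C(-4), N) = 15*19 - 10 = 285 - 10 = 275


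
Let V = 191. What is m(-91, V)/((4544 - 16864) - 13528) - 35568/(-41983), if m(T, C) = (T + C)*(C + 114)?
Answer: -90279959/271294146 ≈ -0.33278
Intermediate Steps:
m(T, C) = (114 + C)*(C + T) (m(T, C) = (C + T)*(114 + C) = (114 + C)*(C + T))
m(-91, V)/((4544 - 16864) - 13528) - 35568/(-41983) = (191² + 114*191 + 114*(-91) + 191*(-91))/((4544 - 16864) - 13528) - 35568/(-41983) = (36481 + 21774 - 10374 - 17381)/(-12320 - 13528) - 35568*(-1/41983) = 30500/(-25848) + 35568/41983 = 30500*(-1/25848) + 35568/41983 = -7625/6462 + 35568/41983 = -90279959/271294146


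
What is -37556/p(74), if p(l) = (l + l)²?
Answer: -9389/5476 ≈ -1.7146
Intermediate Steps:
p(l) = 4*l² (p(l) = (2*l)² = 4*l²)
-37556/p(74) = -37556/(4*74²) = -37556/(4*5476) = -37556/21904 = -37556*1/21904 = -9389/5476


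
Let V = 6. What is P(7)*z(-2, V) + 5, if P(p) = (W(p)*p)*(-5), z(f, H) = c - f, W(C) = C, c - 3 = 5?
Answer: -2445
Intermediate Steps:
c = 8 (c = 3 + 5 = 8)
z(f, H) = 8 - f
P(p) = -5*p**2 (P(p) = (p*p)*(-5) = p**2*(-5) = -5*p**2)
P(7)*z(-2, V) + 5 = (-5*7**2)*(8 - 1*(-2)) + 5 = (-5*49)*(8 + 2) + 5 = -245*10 + 5 = -2450 + 5 = -2445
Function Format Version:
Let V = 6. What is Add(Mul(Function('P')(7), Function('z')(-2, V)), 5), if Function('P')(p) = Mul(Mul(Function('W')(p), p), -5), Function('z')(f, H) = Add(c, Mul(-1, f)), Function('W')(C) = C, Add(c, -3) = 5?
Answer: -2445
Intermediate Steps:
c = 8 (c = Add(3, 5) = 8)
Function('z')(f, H) = Add(8, Mul(-1, f))
Function('P')(p) = Mul(-5, Pow(p, 2)) (Function('P')(p) = Mul(Mul(p, p), -5) = Mul(Pow(p, 2), -5) = Mul(-5, Pow(p, 2)))
Add(Mul(Function('P')(7), Function('z')(-2, V)), 5) = Add(Mul(Mul(-5, Pow(7, 2)), Add(8, Mul(-1, -2))), 5) = Add(Mul(Mul(-5, 49), Add(8, 2)), 5) = Add(Mul(-245, 10), 5) = Add(-2450, 5) = -2445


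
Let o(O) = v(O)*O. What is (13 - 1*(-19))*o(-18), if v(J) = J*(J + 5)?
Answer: -134784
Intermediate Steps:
v(J) = J*(5 + J)
o(O) = O²*(5 + O) (o(O) = (O*(5 + O))*O = O²*(5 + O))
(13 - 1*(-19))*o(-18) = (13 - 1*(-19))*((-18)²*(5 - 18)) = (13 + 19)*(324*(-13)) = 32*(-4212) = -134784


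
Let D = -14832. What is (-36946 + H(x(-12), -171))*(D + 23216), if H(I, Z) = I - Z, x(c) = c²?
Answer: -307114304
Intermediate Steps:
(-36946 + H(x(-12), -171))*(D + 23216) = (-36946 + ((-12)² - 1*(-171)))*(-14832 + 23216) = (-36946 + (144 + 171))*8384 = (-36946 + 315)*8384 = -36631*8384 = -307114304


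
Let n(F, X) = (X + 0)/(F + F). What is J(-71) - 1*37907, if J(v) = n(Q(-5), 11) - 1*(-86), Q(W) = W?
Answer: -378221/10 ≈ -37822.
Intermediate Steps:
n(F, X) = X/(2*F) (n(F, X) = X/((2*F)) = X*(1/(2*F)) = X/(2*F))
J(v) = 849/10 (J(v) = (½)*11/(-5) - 1*(-86) = (½)*11*(-⅕) + 86 = -11/10 + 86 = 849/10)
J(-71) - 1*37907 = 849/10 - 1*37907 = 849/10 - 37907 = -378221/10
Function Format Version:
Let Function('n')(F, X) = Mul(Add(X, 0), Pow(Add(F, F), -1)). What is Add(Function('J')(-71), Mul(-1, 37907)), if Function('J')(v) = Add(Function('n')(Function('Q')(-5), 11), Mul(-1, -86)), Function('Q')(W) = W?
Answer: Rational(-378221, 10) ≈ -37822.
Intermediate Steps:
Function('n')(F, X) = Mul(Rational(1, 2), X, Pow(F, -1)) (Function('n')(F, X) = Mul(X, Pow(Mul(2, F), -1)) = Mul(X, Mul(Rational(1, 2), Pow(F, -1))) = Mul(Rational(1, 2), X, Pow(F, -1)))
Function('J')(v) = Rational(849, 10) (Function('J')(v) = Add(Mul(Rational(1, 2), 11, Pow(-5, -1)), Mul(-1, -86)) = Add(Mul(Rational(1, 2), 11, Rational(-1, 5)), 86) = Add(Rational(-11, 10), 86) = Rational(849, 10))
Add(Function('J')(-71), Mul(-1, 37907)) = Add(Rational(849, 10), Mul(-1, 37907)) = Add(Rational(849, 10), -37907) = Rational(-378221, 10)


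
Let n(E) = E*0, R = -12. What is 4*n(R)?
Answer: 0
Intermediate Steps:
n(E) = 0
4*n(R) = 4*0 = 0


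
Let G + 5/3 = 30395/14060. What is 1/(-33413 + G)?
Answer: -8436/281867891 ≈ -2.9929e-5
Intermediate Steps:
G = 4177/8436 (G = -5/3 + 30395/14060 = -5/3 + 30395*(1/14060) = -5/3 + 6079/2812 = 4177/8436 ≈ 0.49514)
1/(-33413 + G) = 1/(-33413 + 4177/8436) = 1/(-281867891/8436) = -8436/281867891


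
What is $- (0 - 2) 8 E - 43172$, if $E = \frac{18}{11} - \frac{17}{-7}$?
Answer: $- \frac{3319236}{77} \approx -43107.0$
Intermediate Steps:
$E = \frac{313}{77}$ ($E = 18 \cdot \frac{1}{11} - - \frac{17}{7} = \frac{18}{11} + \frac{17}{7} = \frac{313}{77} \approx 4.0649$)
$- (0 - 2) 8 E - 43172 = - (0 - 2) 8 \cdot \frac{313}{77} - 43172 = \left(-1\right) \left(-2\right) 8 \cdot \frac{313}{77} - 43172 = 2 \cdot 8 \cdot \frac{313}{77} - 43172 = 16 \cdot \frac{313}{77} - 43172 = \frac{5008}{77} - 43172 = - \frac{3319236}{77}$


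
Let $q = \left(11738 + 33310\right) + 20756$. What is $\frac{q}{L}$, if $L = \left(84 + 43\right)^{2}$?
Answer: $\frac{65804}{16129} \approx 4.0799$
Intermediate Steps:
$q = 65804$ ($q = 45048 + 20756 = 65804$)
$L = 16129$ ($L = 127^{2} = 16129$)
$\frac{q}{L} = \frac{65804}{16129}$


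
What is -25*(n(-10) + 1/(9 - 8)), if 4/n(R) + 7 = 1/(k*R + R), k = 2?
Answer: -2275/211 ≈ -10.782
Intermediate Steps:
n(R) = 4/(-7 + 1/(3*R)) (n(R) = 4/(-7 + 1/(2*R + R)) = 4/(-7 + 1/(3*R)))
-25*(n(-10) + 1/(9 - 8)) = -25*(-12*(-10)/(-1 + 21*(-10)) + 1/(9 - 8)) = -25*(-12*(-10)/(-1 - 210) + 1/1) = -25*(-12*(-10)/(-211) + 1) = -25*(-12*(-10)*(-1/211) + 1) = -25*(-120/211 + 1) = -25*91/211 = -2275/211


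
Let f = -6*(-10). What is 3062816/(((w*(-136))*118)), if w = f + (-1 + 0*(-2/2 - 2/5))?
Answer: -191426/59177 ≈ -3.2348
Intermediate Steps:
f = 60
w = 59 (w = 60 + (-1 + 0*(-2/2 - 2/5)) = 60 + (-1 + 0*(-2*1/2 - 2*1/5)) = 60 + (-1 + 0*(-1 - 2/5)) = 60 + (-1 + 0*(-7/5)) = 60 + (-1 + 0) = 60 - 1 = 59)
3062816/(((w*(-136))*118)) = 3062816/(((59*(-136))*118)) = 3062816/((-8024*118)) = 3062816/(-946832) = 3062816*(-1/946832) = -191426/59177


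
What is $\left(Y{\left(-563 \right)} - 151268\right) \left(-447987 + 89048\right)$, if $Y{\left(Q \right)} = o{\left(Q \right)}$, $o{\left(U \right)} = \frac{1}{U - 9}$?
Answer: $\frac{31057303579883}{572} \approx 5.4296 \cdot 10^{10}$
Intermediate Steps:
$o{\left(U \right)} = \frac{1}{-9 + U}$
$Y{\left(Q \right)} = \frac{1}{-9 + Q}$
$\left(Y{\left(-563 \right)} - 151268\right) \left(-447987 + 89048\right) = \left(\frac{1}{-9 - 563} - 151268\right) \left(-447987 + 89048\right) = \left(\frac{1}{-572} - 151268\right) \left(-358939\right) = \left(- \frac{1}{572} - 151268\right) \left(-358939\right) = \left(- \frac{86525297}{572}\right) \left(-358939\right) = \frac{31057303579883}{572}$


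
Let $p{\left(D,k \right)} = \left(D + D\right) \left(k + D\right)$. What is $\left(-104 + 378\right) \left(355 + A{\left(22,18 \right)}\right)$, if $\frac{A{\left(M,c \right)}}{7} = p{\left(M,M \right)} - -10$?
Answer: $3829698$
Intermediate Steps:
$p{\left(D,k \right)} = 2 D \left(D + k\right)$
$A{\left(M,c \right)} = 70 + 28 M^{2}$ ($A{\left(M,c \right)} = 7 \left(2 M \left(M + M\right) - -10\right) = 7 \left(2 M 2 M + 10\right) = 7 \left(4 M^{2} + 10\right) = 7 \left(10 + 4 M^{2}\right) = 70 + 28 M^{2}$)
$\left(-104 + 378\right) \left(355 + A{\left(22,18 \right)}\right) = \left(-104 + 378\right) \left(355 + \left(70 + 28 \cdot 22^{2}\right)\right) = 274 \left(355 + \left(70 + 28 \cdot 484\right)\right) = 274 \left(355 + \left(70 + 13552\right)\right) = 274 \left(355 + 13622\right) = 274 \cdot 13977 = 3829698$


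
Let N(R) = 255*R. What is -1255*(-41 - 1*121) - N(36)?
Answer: 194130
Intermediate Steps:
-1255*(-41 - 1*121) - N(36) = -1255*(-41 - 1*121) - 255*36 = -1255*(-41 - 121) - 1*9180 = -1255*(-162) - 9180 = 203310 - 9180 = 194130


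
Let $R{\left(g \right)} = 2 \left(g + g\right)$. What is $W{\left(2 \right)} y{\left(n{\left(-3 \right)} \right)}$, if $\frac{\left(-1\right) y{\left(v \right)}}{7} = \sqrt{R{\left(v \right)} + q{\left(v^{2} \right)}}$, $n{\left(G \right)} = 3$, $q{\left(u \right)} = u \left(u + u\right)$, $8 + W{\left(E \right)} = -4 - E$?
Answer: $98 \sqrt{174} \approx 1292.7$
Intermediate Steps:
$W{\left(E \right)} = -12 - E$ ($W{\left(E \right)} = -8 - \left(4 + E\right) = -12 - E$)
$q{\left(u \right)} = 2 u^{2}$ ($q{\left(u \right)} = u 2 u = 2 u^{2}$)
$R{\left(g \right)} = 4 g$ ($R{\left(g \right)} = 2 \cdot 2 g = 4 g$)
$y{\left(v \right)} = - 7 \sqrt{2 v^{4} + 4 v}$ ($y{\left(v \right)} = - 7 \sqrt{4 v + 2 \left(v^{2}\right)^{2}} = - 7 \sqrt{4 v + 2 v^{4}} = - 7 \sqrt{2 v^{4} + 4 v}$)
$W{\left(2 \right)} y{\left(n{\left(-3 \right)} \right)} = \left(-12 - 2\right) \left(- 7 \sqrt{2} \sqrt{3 \left(2 + 3^{3}\right)}\right) = \left(-12 - 2\right) \left(- 7 \sqrt{2} \sqrt{3 \left(2 + 27\right)}\right) = - 14 \left(- 7 \sqrt{2} \sqrt{3 \cdot 29}\right) = - 14 \left(- 7 \sqrt{2} \sqrt{87}\right) = - 14 \left(- 7 \sqrt{174}\right) = 98 \sqrt{174}$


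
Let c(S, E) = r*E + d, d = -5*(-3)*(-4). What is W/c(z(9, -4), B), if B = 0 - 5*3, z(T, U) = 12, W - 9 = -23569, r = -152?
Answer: -1178/111 ≈ -10.613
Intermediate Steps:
W = -23560 (W = 9 - 23569 = -23560)
d = -60 (d = 15*(-4) = -60)
B = -15 (B = 0 - 15 = -15)
c(S, E) = -60 - 152*E (c(S, E) = -152*E - 60 = -60 - 152*E)
W/c(z(9, -4), B) = -23560/(-60 - 152*(-15)) = -23560/(-60 + 2280) = -23560/2220 = -23560*1/2220 = -1178/111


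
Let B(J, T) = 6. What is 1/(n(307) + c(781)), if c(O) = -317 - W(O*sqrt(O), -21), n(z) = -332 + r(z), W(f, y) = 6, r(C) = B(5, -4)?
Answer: -1/649 ≈ -0.0015408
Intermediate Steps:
r(C) = 6
n(z) = -326 (n(z) = -332 + 6 = -326)
c(O) = -323 (c(O) = -317 - 1*6 = -317 - 6 = -323)
1/(n(307) + c(781)) = 1/(-326 - 323) = 1/(-649) = -1/649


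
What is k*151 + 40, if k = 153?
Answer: 23143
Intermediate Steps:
k*151 + 40 = 153*151 + 40 = 23103 + 40 = 23143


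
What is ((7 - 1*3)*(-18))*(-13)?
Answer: 936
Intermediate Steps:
((7 - 1*3)*(-18))*(-13) = ((7 - 3)*(-18))*(-13) = (4*(-18))*(-13) = -72*(-13) = 936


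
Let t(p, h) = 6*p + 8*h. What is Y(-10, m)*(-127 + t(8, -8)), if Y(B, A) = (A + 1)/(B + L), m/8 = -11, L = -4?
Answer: -12441/14 ≈ -888.64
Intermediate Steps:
m = -88 (m = 8*(-11) = -88)
Y(B, A) = (1 + A)/(-4 + B) (Y(B, A) = (A + 1)/(B - 4) = (1 + A)/(-4 + B))
Y(-10, m)*(-127 + t(8, -8)) = ((1 - 88)/(-4 - 10))*(-127 + (6*8 + 8*(-8))) = (-87/(-14))*(-127 + (48 - 64)) = (-1/14*(-87))*(-127 - 16) = (87/14)*(-143) = -12441/14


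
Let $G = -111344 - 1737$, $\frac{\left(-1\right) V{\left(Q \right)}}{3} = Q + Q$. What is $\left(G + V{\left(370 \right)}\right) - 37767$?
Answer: $-153068$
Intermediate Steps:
$V{\left(Q \right)} = - 6 Q$ ($V{\left(Q \right)} = - 3 \left(Q + Q\right) = - 3 \cdot 2 Q = - 6 Q$)
$G = -113081$
$\left(G + V{\left(370 \right)}\right) - 37767 = \left(-113081 - 2220\right) - 37767 = -115301 - 37767 = -153068$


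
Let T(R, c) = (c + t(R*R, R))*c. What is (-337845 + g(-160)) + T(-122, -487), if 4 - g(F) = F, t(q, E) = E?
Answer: -41098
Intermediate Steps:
g(F) = 4 - F
T(R, c) = c*(R + c) (T(R, c) = (c + R)*c = (R + c)*c = c*(R + c))
(-337845 + g(-160)) + T(-122, -487) = (-337845 + (4 - 1*(-160))) - 487*(-122 - 487) = (-337845 + (4 + 160)) - 487*(-609) = (-337845 + 164) + 296583 = -337681 + 296583 = -41098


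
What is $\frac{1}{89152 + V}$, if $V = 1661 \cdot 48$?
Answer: $\frac{1}{168880} \approx 5.9214 \cdot 10^{-6}$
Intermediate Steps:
$V = 79728$
$\frac{1}{89152 + V} = \frac{1}{89152 + 79728} = \frac{1}{168880}$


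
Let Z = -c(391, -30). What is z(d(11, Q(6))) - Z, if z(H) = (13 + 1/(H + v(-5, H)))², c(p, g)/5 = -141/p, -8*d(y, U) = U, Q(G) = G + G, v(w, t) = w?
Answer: 10785454/66079 ≈ 163.22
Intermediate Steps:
Q(G) = 2*G
d(y, U) = -U/8
c(p, g) = -705/p (c(p, g) = 5*(-141/p) = -705/p)
Z = 705/391 (Z = -(-705)/391 = -1*(-705/391) = 705/391 ≈ 1.8031)
z(H) = (13 + 1/(-5 + H))² (z(H) = (13 + 1/(H - 5))² = (13 + 1/(-5 + H))²)
z(d(11, Q(6))) - Z = (-64 + 13*(-6/4))²/(-5 - 6/4)² - 1*705/391 = (-64 + 13*(-⅛*12))²/(-5 - ⅛*12)² - 705/391 = (-64 + 13*(-3/2))²/(-5 - 3/2)² - 705/391 = (-64 - 39/2)²/(-13/2)² - 705/391 = (-167/2)²*(4/169) - 705/391 = (27889/4)*(4/169) - 705/391 = 27889/169 - 705/391 = 10785454/66079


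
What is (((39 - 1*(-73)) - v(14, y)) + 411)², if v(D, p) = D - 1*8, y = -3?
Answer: 267289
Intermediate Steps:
v(D, p) = -8 + D (v(D, p) = D - 8 = -8 + D)
(((39 - 1*(-73)) - v(14, y)) + 411)² = (((39 - 1*(-73)) - (-8 + 14)) + 411)² = (((39 + 73) - 1*6) + 411)² = ((112 - 6) + 411)² = (106 + 411)² = 517² = 267289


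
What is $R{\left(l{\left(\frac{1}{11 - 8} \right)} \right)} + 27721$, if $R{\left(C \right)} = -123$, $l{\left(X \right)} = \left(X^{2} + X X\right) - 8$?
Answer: $27598$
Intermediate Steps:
$l{\left(X \right)} = -8 + 2 X^{2}$ ($l{\left(X \right)} = \left(X^{2} + X^{2}\right) - 8 = 2 X^{2} - 8 = -8 + 2 X^{2}$)
$R{\left(l{\left(\frac{1}{11 - 8} \right)} \right)} + 27721 = -123 + 27721 = 27598$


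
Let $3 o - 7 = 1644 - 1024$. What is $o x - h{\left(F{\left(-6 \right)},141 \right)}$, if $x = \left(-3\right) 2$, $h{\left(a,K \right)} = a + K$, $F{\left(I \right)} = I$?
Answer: $-1389$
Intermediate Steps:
$o = 209$ ($o = \frac{7}{3} + \frac{1644 - 1024}{3} = \frac{7}{3} + \frac{1}{3} \cdot 620 = \frac{7}{3} + \frac{620}{3} = 209$)
$h{\left(a,K \right)} = K + a$
$x = -6$
$o x - h{\left(F{\left(-6 \right)},141 \right)} = 209 \left(-6\right) - \left(141 - 6\right) = -1254 - 135 = -1389$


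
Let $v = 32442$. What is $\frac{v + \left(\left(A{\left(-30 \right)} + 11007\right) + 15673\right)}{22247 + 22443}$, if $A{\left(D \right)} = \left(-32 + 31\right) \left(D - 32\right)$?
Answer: $\frac{29592}{22345} \approx 1.3243$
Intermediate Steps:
$A{\left(D \right)} = 32 - D$ ($A{\left(D \right)} = - (-32 + D) = 32 - D$)
$\frac{v + \left(\left(A{\left(-30 \right)} + 11007\right) + 15673\right)}{22247 + 22443} = \frac{32442 + \left(\left(\left(32 - -30\right) + 11007\right) + 15673\right)}{22247 + 22443} = \frac{32442 + \left(\left(\left(32 + 30\right) + 11007\right) + 15673\right)}{44690} = \left(32442 + \left(\left(62 + 11007\right) + 15673\right)\right) \frac{1}{44690} = \left(32442 + \left(11069 + 15673\right)\right) \frac{1}{44690} = \left(32442 + 26742\right) \frac{1}{44690} = 59184 \cdot \frac{1}{44690} = \frac{29592}{22345}$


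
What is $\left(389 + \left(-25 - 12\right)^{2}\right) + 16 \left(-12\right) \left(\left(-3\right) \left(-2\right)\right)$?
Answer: $606$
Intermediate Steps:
$\left(389 + \left(-25 - 12\right)^{2}\right) + 16 \left(-12\right) \left(\left(-3\right) \left(-2\right)\right) = \left(389 + \left(-37\right)^{2}\right) - 1152 = \left(389 + 1369\right) - 1152 = 1758 - 1152 = 606$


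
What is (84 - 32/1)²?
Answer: 2704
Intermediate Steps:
(84 - 32/1)² = (84 + 1*(-32))² = (84 - 32)² = 52² = 2704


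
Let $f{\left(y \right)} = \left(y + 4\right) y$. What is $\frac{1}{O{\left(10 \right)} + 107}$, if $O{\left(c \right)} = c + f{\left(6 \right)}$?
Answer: $\frac{1}{177} \approx 0.0056497$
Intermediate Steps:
$f{\left(y \right)} = y \left(4 + y\right)$ ($f{\left(y \right)} = \left(4 + y\right) y = y \left(4 + y\right)$)
$O{\left(c \right)} = 60 + c$ ($O{\left(c \right)} = c + 6 \left(4 + 6\right) = c + 6 \cdot 10 = c + 60 = 60 + c$)
$\frac{1}{O{\left(10 \right)} + 107} = \frac{1}{\left(60 + 10\right) + 107} = \frac{1}{70 + 107} = \frac{1}{177}$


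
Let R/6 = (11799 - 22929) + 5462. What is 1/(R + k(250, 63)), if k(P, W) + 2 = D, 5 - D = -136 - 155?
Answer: -1/33714 ≈ -2.9661e-5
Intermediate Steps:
D = 296 (D = 5 - (-136 - 155) = 5 - 1*(-291) = 5 + 291 = 296)
k(P, W) = 294 (k(P, W) = -2 + 296 = 294)
R = -34008 (R = 6*((11799 - 22929) + 5462) = 6*(-11130 + 5462) = 6*(-5668) = -34008)
1/(R + k(250, 63)) = 1/(-34008 + 294) = 1/(-33714) = -1/33714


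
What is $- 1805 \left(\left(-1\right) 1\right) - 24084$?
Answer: $-22279$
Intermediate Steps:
$- 1805 \left(\left(-1\right) 1\right) - 24084 = \left(-1805\right) \left(-1\right) - 24084 = 1805 - 24084 = -22279$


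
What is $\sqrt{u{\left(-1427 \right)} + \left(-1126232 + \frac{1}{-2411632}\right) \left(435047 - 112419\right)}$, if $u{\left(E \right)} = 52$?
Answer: $\frac{i \sqrt{33019616170526583610343}}{301454} \approx 6.0279 \cdot 10^{5} i$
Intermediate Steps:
$\sqrt{u{\left(-1427 \right)} + \left(-1126232 + \frac{1}{-2411632}\right) \left(435047 - 112419\right)} = \sqrt{52 + \left(-1126232 + \frac{1}{-2411632}\right) \left(435047 - 112419\right)} = \sqrt{52 + \left(-1126232 - \frac{1}{2411632}\right) 322628} = \sqrt{52 - \frac{219069019984820625}{602908}} = \sqrt{- \frac{219069019953469409}{602908}} = \frac{i \sqrt{33019616170526583610343}}{301454}$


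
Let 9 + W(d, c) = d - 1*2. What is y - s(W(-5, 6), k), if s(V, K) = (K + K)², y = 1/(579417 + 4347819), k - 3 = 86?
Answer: -156114545423/4927236 ≈ -31684.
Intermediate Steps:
k = 89 (k = 3 + 86 = 89)
W(d, c) = -11 + d (W(d, c) = -9 + (d - 1*2) = -9 + (d - 2) = -9 + (-2 + d) = -11 + d)
y = 1/4927236 ≈ 2.0295e-7
s(V, K) = 4*K² (s(V, K) = (2*K)² = 4*K²)
y - s(W(-5, 6), k) = 1/4927236 - 4*89² = 1/4927236 - 4*7921 = 1/4927236 - 1*31684 = 1/4927236 - 31684 = -156114545423/4927236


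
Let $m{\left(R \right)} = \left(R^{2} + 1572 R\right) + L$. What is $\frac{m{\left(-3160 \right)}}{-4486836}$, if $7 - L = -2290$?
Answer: $- \frac{1673459}{1495612} \approx -1.1189$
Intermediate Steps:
$L = 2297$ ($L = 7 - -2290 = 7 + 2290 = 2297$)
$m{\left(R \right)} = 2297 + R^{2} + 1572 R$ ($m{\left(R \right)} = \left(R^{2} + 1572 R\right) + 2297 = 2297 + R^{2} + 1572 R$)
$\frac{m{\left(-3160 \right)}}{-4486836} = \frac{2297 + \left(-3160\right)^{2} + 1572 \left(-3160\right)}{-4486836} = \left(2297 + 9985600 - 4967520\right) \left(- \frac{1}{4486836}\right) = 5020377 \left(- \frac{1}{4486836}\right) = - \frac{1673459}{1495612}$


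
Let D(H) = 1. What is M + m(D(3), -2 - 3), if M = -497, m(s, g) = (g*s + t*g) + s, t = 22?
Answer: -611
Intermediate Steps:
m(s, g) = s + 22*g + g*s (m(s, g) = (g*s + 22*g) + s = (22*g + g*s) + s = s + 22*g + g*s)
M + m(D(3), -2 - 3) = -497 + (1 + 22*(-2 - 3) + (-2 - 3)*1) = -497 + (1 + 22*(-5) - 5*1) = -497 + (1 - 110 - 5) = -497 - 114 = -611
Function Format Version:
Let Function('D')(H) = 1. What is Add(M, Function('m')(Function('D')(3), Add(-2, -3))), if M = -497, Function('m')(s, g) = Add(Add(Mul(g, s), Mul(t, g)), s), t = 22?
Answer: -611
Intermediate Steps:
Function('m')(s, g) = Add(s, Mul(22, g), Mul(g, s)) (Function('m')(s, g) = Add(Add(Mul(g, s), Mul(22, g)), s) = Add(Add(Mul(22, g), Mul(g, s)), s) = Add(s, Mul(22, g), Mul(g, s)))
Add(M, Function('m')(Function('D')(3), Add(-2, -3))) = Add(-497, Add(1, Mul(22, Add(-2, -3)), Mul(Add(-2, -3), 1))) = Add(-497, Add(1, Mul(22, -5), Mul(-5, 1))) = Add(-497, Add(1, -110, -5)) = Add(-497, -114) = -611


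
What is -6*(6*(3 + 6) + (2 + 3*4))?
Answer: -408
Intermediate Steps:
-6*(6*(3 + 6) + (2 + 3*4)) = -6*(6*9 + (2 + 12)) = -6*(54 + 14) = -6*68 = -408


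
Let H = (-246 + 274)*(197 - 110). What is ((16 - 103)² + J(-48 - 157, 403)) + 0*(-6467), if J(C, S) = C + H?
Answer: 9800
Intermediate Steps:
H = 2436 (H = 28*87 = 2436)
J(C, S) = 2436 + C (J(C, S) = C + 2436 = 2436 + C)
((16 - 103)² + J(-48 - 157, 403)) + 0*(-6467) = ((16 - 103)² + (2436 + (-48 - 157))) + 0*(-6467) = ((-87)² + (2436 - 205)) + 0 = (7569 + 2231) + 0 = 9800 + 0 = 9800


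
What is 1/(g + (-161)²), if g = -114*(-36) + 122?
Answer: 1/30147 ≈ 3.3171e-5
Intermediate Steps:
g = 4226 (g = 4104 + 122 = 4226)
1/(g + (-161)²) = 1/(4226 + (-161)²) = 1/(4226 + 25921) = 1/30147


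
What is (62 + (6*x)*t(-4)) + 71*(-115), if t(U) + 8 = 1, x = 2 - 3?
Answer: -8061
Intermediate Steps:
x = -1
t(U) = -7 (t(U) = -8 + 1 = -7)
(62 + (6*x)*t(-4)) + 71*(-115) = (62 + (6*(-1))*(-7)) + 71*(-115) = (62 - 6*(-7)) - 8165 = (62 + 42) - 8165 = 104 - 8165 = -8061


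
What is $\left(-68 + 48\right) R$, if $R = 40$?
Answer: $-800$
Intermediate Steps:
$\left(-68 + 48\right) R = \left(-68 + 48\right) 40 = \left(-20\right) 40 = -800$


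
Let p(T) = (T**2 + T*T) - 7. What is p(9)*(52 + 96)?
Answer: 22940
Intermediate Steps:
p(T) = -7 + 2*T**2 (p(T) = (T**2 + T**2) - 7 = 2*T**2 - 7 = -7 + 2*T**2)
p(9)*(52 + 96) = (-7 + 2*9**2)*(52 + 96) = (-7 + 2*81)*148 = (-7 + 162)*148 = 155*148 = 22940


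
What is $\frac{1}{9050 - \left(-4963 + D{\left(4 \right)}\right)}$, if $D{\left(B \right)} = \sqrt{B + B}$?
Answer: $\frac{14013}{196364161} + \frac{2 \sqrt{2}}{196364161} \approx 7.1377 \cdot 10^{-5}$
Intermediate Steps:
$D{\left(B \right)} = \sqrt{2} \sqrt{B}$ ($D{\left(B \right)} = \sqrt{2 B} = \sqrt{2} \sqrt{B}$)
$\frac{1}{9050 - \left(-4963 + D{\left(4 \right)}\right)} = \frac{1}{9050 + \left(4963 - \sqrt{2} \sqrt{4}\right)} = \frac{1}{9050 + \left(4963 - \sqrt{2} \cdot 2\right)} = \frac{1}{9050 + \left(4963 - 2 \sqrt{2}\right)} = \frac{1}{14013 - 2 \sqrt{2}}$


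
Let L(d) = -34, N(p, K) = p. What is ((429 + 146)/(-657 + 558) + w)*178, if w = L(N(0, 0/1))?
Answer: -701498/99 ≈ -7085.8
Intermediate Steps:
w = -34
((429 + 146)/(-657 + 558) + w)*178 = ((429 + 146)/(-657 + 558) - 34)*178 = (575/(-99) - 34)*178 = (575*(-1/99) - 34)*178 = (-575/99 - 34)*178 = -3941/99*178 = -701498/99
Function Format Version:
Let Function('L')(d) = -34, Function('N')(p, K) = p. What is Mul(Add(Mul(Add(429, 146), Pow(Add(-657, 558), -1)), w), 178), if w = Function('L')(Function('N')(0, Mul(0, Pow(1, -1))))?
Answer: Rational(-701498, 99) ≈ -7085.8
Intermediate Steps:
w = -34
Mul(Add(Mul(Add(429, 146), Pow(Add(-657, 558), -1)), w), 178) = Mul(Add(Mul(Add(429, 146), Pow(Add(-657, 558), -1)), -34), 178) = Mul(Add(Mul(575, Pow(-99, -1)), -34), 178) = Mul(Add(Mul(575, Rational(-1, 99)), -34), 178) = Mul(Add(Rational(-575, 99), -34), 178) = Mul(Rational(-3941, 99), 178) = Rational(-701498, 99)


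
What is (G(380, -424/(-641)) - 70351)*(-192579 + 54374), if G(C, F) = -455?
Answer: 9785743230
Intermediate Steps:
(G(380, -424/(-641)) - 70351)*(-192579 + 54374) = (-455 - 70351)*(-192579 + 54374) = -70806*(-138205) = 9785743230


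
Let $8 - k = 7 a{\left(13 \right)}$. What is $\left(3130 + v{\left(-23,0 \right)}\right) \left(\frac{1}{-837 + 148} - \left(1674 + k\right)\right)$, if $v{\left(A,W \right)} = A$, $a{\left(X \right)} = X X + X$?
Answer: $- \frac{67186007}{53} \approx -1.2677 \cdot 10^{6}$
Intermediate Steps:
$a{\left(X \right)} = X + X^{2}$ ($a{\left(X \right)} = X^{2} + X = X + X^{2}$)
$k = -1266$ ($k = 8 - 7 \cdot 13 \left(1 + 13\right) = 8 - 7 \cdot 13 \cdot 14 = 8 - 7 \cdot 182 = 8 - 1274 = -1266$)
$\left(3130 + v{\left(-23,0 \right)}\right) \left(\frac{1}{-837 + 148} - \left(1674 + k\right)\right) = \left(3130 - 23\right) \left(\frac{1}{-837 + 148} - 408\right) = 3107 \left(\frac{1}{-689} + \left(-1674 + 1266\right)\right) = 3107 \left(- \frac{1}{689} - 408\right) = 3107 \left(- \frac{281113}{689}\right) = - \frac{67186007}{53}$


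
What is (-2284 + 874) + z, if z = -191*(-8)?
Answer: 118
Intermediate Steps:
z = 1528
(-2284 + 874) + z = (-2284 + 874) + 1528 = -1410 + 1528 = 118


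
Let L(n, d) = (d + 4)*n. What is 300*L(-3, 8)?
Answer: -10800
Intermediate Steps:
L(n, d) = n*(4 + d) (L(n, d) = (4 + d)*n = n*(4 + d))
300*L(-3, 8) = 300*(-3*(4 + 8)) = 300*(-3*12) = 300*(-36) = -10800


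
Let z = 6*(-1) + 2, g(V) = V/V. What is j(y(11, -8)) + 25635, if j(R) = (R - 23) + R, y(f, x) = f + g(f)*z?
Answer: 25626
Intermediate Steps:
g(V) = 1
z = -4 (z = -6 + 2 = -4)
y(f, x) = -4 + f (y(f, x) = f + 1*(-4) = f - 4 = -4 + f)
j(R) = -23 + 2*R (j(R) = (-23 + R) + R = -23 + 2*R)
j(y(11, -8)) + 25635 = (-23 + 2*(-4 + 11)) + 25635 = (-23 + 2*7) + 25635 = (-23 + 14) + 25635 = -9 + 25635 = 25626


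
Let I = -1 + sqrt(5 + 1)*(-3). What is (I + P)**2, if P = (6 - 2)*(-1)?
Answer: 79 + 30*sqrt(6) ≈ 152.48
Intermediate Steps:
I = -1 - 3*sqrt(6) (I = -1 + sqrt(6)*(-3) = -1 - 3*sqrt(6) ≈ -8.3485)
P = -4 (P = 4*(-1) = -4)
(I + P)**2 = ((-1 - 3*sqrt(6)) - 4)**2 = (-5 - 3*sqrt(6))**2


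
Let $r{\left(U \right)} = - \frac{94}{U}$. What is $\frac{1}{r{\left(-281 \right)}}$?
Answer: $\frac{281}{94} \approx 2.9894$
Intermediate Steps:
$\frac{1}{r{\left(-281 \right)}} = \frac{1}{\left(-94\right) \frac{1}{-281}} = \frac{1}{\left(-94\right) \left(- \frac{1}{281}\right)} = \frac{1}{\frac{94}{281}} = \frac{281}{94}$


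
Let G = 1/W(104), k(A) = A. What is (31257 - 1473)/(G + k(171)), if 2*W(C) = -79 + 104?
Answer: 744600/4277 ≈ 174.09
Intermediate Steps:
W(C) = 25/2 (W(C) = (-79 + 104)/2 = (½)*25 = 25/2)
G = 2/25 (G = 1/(25/2) = 2/25 ≈ 0.080000)
(31257 - 1473)/(G + k(171)) = (31257 - 1473)/(2/25 + 171) = 29784/(4277/25) = 29784*(25/4277) = 744600/4277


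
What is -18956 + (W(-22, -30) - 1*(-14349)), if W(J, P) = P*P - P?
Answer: -3677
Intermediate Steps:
W(J, P) = P² - P
-18956 + (W(-22, -30) - 1*(-14349)) = -18956 + (-30*(-1 - 30) - 1*(-14349)) = -18956 + (-30*(-31) + 14349) = -18956 + (930 + 14349) = -18956 + 15279 = -3677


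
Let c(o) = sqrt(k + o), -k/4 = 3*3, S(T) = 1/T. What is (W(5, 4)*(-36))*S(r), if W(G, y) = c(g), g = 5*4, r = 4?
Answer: -36*I ≈ -36.0*I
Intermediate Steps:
g = 20
k = -36 (k = -12*3 = -4*9 = -36)
c(o) = sqrt(-36 + o)
W(G, y) = 4*I (W(G, y) = sqrt(-36 + 20) = sqrt(-16) = 4*I)
(W(5, 4)*(-36))*S(r) = ((4*I)*(-36))/4 = -144*I*(1/4) = -36*I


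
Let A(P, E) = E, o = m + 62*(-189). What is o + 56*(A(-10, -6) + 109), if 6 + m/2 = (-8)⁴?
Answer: 2230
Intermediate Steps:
m = 8180 (m = -12 + 2*(-8)⁴ = -12 + 2*4096 = -12 + 8192 = 8180)
o = -3538 (o = 8180 + 62*(-189) = 8180 - 11718 = -3538)
o + 56*(A(-10, -6) + 109) = -3538 + 56*(-6 + 109) = -3538 + 56*103 = -3538 + 5768 = 2230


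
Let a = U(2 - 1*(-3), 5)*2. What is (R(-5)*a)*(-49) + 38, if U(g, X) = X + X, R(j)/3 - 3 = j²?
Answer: -82282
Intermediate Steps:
R(j) = 9 + 3*j²
U(g, X) = 2*X
a = 20 (a = (2*5)*2 = 10*2 = 20)
(R(-5)*a)*(-49) + 38 = ((9 + 3*(-5)²)*20)*(-49) + 38 = ((9 + 3*25)*20)*(-49) + 38 = ((9 + 75)*20)*(-49) + 38 = (84*20)*(-49) + 38 = 1680*(-49) + 38 = -82320 + 38 = -82282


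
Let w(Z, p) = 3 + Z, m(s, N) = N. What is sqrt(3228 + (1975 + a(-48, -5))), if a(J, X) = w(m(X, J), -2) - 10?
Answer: 6*sqrt(143) ≈ 71.750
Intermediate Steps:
a(J, X) = -7 + J (a(J, X) = (3 + J) - 10 = -7 + J)
sqrt(3228 + (1975 + a(-48, -5))) = sqrt(3228 + (1975 + (-7 - 48))) = sqrt(3228 + (1975 - 55)) = sqrt(3228 + 1920) = sqrt(5148) = 6*sqrt(143)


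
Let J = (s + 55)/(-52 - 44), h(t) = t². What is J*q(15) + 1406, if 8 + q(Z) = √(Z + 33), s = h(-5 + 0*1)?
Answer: 4238/3 - 10*√3/3 ≈ 1406.9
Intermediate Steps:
s = 25 (s = (-5 + 0*1)² = (-5 + 0)² = (-5)² = 25)
q(Z) = -8 + √(33 + Z) (q(Z) = -8 + √(Z + 33) = -8 + √(33 + Z))
J = -⅚ (J = (25 + 55)/(-52 - 44) = 80/(-96) = 80*(-1/96) = -⅚ ≈ -0.83333)
J*q(15) + 1406 = -5*(-8 + √(33 + 15))/6 + 1406 = -5*(-8 + √48)/6 + 1406 = -5*(-8 + 4*√3)/6 + 1406 = (20/3 - 10*√3/3) + 1406 = 4238/3 - 10*√3/3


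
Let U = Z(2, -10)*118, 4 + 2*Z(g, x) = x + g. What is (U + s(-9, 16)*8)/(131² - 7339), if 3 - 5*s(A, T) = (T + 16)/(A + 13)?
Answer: -358/4911 ≈ -0.072898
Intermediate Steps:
Z(g, x) = -2 + g/2 + x/2 (Z(g, x) = -2 + (x + g)/2 = -2 + (g + x)/2 = -2 + (g/2 + x/2) = -2 + g/2 + x/2)
s(A, T) = ⅗ - (16 + T)/(5*(13 + A)) (s(A, T) = ⅗ - (T + 16)/(5*(A + 13)) = ⅗ - (16 + T)/(5*(13 + A)))
U = -708 (U = (-2 + (½)*2 + (½)*(-10))*118 = (-2 + 1 - 5)*118 = -6*118 = -708)
(U + s(-9, 16)*8)/(131² - 7339) = (-708 + ((23 - 1*16 + 3*(-9))/(5*(13 - 9)))*8)/(131² - 7339) = (-708 + ((⅕)*(23 - 16 - 27)/4)*8)/(17161 - 7339) = (-708 + ((⅕)*(¼)*(-20))*8)/9822 = (-708 - 1*8)*(1/9822) = (-708 - 8)*(1/9822) = -716*1/9822 = -358/4911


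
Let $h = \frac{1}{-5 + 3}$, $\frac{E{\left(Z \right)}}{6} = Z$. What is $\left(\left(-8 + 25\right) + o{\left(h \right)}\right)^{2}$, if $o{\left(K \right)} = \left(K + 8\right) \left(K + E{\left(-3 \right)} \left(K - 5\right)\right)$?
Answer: $\frac{9138529}{16} \approx 5.7116 \cdot 10^{5}$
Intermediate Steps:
$E{\left(Z \right)} = 6 Z$
$h = - \frac{1}{2}$ ($h = \frac{1}{-2} = - \frac{1}{2} \approx -0.5$)
$o{\left(K \right)} = \left(8 + K\right) \left(90 - 17 K\right)$ ($o{\left(K \right)} = \left(K + 8\right) \left(K + 6 \left(-3\right) \left(K - 5\right)\right) = \left(8 + K\right) \left(K - 18 \left(-5 + K\right)\right) = \left(8 + K\right) \left(K - \left(-90 + 18 K\right)\right) = \left(8 + K\right) \left(90 - 17 K\right)$)
$\left(\left(-8 + 25\right) + o{\left(h \right)}\right)^{2} = \left(\left(-8 + 25\right) - \left(-743 + \frac{17}{4}\right)\right)^{2} = \left(17 + \left(720 + 23 - \frac{17}{4}\right)\right)^{2} = \left(17 + \frac{2955}{4}\right)^{2} = \left(\frac{3023}{4}\right)^{2} = \frac{9138529}{16}$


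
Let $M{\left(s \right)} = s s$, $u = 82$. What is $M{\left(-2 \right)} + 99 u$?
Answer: $8122$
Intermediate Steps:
$M{\left(s \right)} = s^{2}$
$M{\left(-2 \right)} + 99 u = \left(-2\right)^{2} + 99 \cdot 82 = 4 + 8118 = 8122$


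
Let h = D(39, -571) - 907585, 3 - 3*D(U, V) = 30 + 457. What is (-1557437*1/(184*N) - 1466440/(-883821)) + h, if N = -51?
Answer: -109090648355555/120199656 ≈ -9.0758e+5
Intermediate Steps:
D(U, V) = -484/3 (D(U, V) = 1 - (30 + 457)/3 = 1 - ⅓*487 = 1 - 487/3 = -484/3)
h = -2723239/3 (h = -484/3 - 907585 = -2723239/3 ≈ -9.0775e+5)
(-1557437*1/(184*N) - 1466440/(-883821)) + h = (-1557437/(-51*2*92) - 1466440/(-883821)) - 2723239/3 = (-1557437/((-102*92)) - 1466440*(-1/883821)) - 2723239/3 = (-1557437/(-9384) + 1466440/883821) - 2723239/3 = (-1557437*(-1/9384) + 1466440/883821) - 2723239/3 = (1557437/9384 + 1466440/883821) - 2723239/3 = 20148646373/120199656 - 2723239/3 = -109090648355555/120199656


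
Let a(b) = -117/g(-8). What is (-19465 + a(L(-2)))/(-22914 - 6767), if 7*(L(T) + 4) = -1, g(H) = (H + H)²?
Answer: 4983157/7598336 ≈ 0.65582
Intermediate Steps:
g(H) = 4*H² (g(H) = (2*H)² = 4*H²)
L(T) = -29/7 (L(T) = -4 + (⅐)*(-1) = -4 - ⅐ = -29/7)
a(b) = -117/256 (a(b) = -117/(4*(-8)²) = -117/(4*64) = -117/256)
(-19465 + a(L(-2)))/(-22914 - 6767) = (-19465 - 117/256)/(-22914 - 6767) = -4983157/256/(-29681) = -4983157/256*(-1/29681) = 4983157/7598336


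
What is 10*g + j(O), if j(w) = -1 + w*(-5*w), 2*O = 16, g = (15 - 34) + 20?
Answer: -311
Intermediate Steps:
g = 1 (g = -19 + 20 = 1)
O = 8 (O = (1/2)*16 = 8)
j(w) = -1 - 5*w**2
10*g + j(O) = 10*1 + (-1 - 5*8**2) = 10 + (-1 - 5*64) = 10 + (-1 - 320) = 10 - 321 = -311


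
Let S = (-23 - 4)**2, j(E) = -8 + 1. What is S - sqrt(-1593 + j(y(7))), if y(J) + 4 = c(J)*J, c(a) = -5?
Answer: 729 - 40*I ≈ 729.0 - 40.0*I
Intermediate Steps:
y(J) = -4 - 5*J
j(E) = -7
S = 729 (S = (-27)**2 = 729)
S - sqrt(-1593 + j(y(7))) = 729 - sqrt(-1593 - 7) = 729 - sqrt(-1600) = 729 - 40*I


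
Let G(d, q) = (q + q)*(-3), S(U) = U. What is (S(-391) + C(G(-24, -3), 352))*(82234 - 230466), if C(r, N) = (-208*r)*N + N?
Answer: 195358955064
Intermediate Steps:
G(d, q) = -6*q (G(d, q) = (2*q)*(-3) = -6*q)
C(r, N) = N - 208*N*r (C(r, N) = -208*N*r + N = N - 208*N*r)
(S(-391) + C(G(-24, -3), 352))*(82234 - 230466) = (-391 + 352*(1 - (-1248)*(-3)))*(82234 - 230466) = (-391 + 352*(1 - 208*18))*(-148232) = (-391 + 352*(1 - 3744))*(-148232) = (-391 + 352*(-3743))*(-148232) = (-391 - 1317536)*(-148232) = -1317927*(-148232) = 195358955064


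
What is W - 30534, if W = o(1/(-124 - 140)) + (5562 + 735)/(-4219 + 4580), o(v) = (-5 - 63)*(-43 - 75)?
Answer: -8119813/361 ≈ -22493.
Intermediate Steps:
o(v) = 8024 (o(v) = -68*(-118) = 8024)
W = 2902961/361 (W = 8024 + (5562 + 735)/(-4219 + 4580) = 8024 + 6297/361 = 2902961/361 ≈ 8041.4)
W - 30534 = 2902961/361 - 30534 = -8119813/361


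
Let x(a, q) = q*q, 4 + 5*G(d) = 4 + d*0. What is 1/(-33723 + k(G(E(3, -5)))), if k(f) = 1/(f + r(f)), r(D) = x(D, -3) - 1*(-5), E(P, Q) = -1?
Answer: -14/472121 ≈ -2.9653e-5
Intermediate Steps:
G(d) = 0 (G(d) = -⅘ + (4 + d*0)/5 = -⅘ + (4 + 0)/5 = -⅘ + (⅕)*4 = -⅘ + ⅘ = 0)
x(a, q) = q²
r(D) = 14 (r(D) = (-3)² - 1*(-5) = 9 + 5 = 14)
k(f) = 1/(14 + f) (k(f) = 1/(f + 14) = 1/(14 + f))
1/(-33723 + k(G(E(3, -5)))) = 1/(-33723 + 1/(14 + 0)) = 1/(-33723 + 1/14) = 1/(-472121/14) = -14/472121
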